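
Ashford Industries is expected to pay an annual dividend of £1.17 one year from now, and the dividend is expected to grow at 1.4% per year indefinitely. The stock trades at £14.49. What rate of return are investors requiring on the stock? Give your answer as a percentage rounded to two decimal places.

P = D₁/(r − g) ⇒ r = D₁/P + g = £1.1700/£14.49 + 0.014 = 0.080745 + 0.014 = 0.094745

9.47%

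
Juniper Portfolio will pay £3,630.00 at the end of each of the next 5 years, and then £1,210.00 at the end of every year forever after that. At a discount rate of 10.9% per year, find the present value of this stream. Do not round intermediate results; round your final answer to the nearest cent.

PV of 5-year annuity: £3,630.00 × [1 − (1+0.109)^−5] / 0.109 = 13449.92355
Perpetuity value at year 5: £1,210.00 / 0.109 = 11100.91743
PV of perpetuity: 11100.91743 / (1+0.109)^5 = 6617.60958
Total PV = 13449.92355 + 6617.60958 = 20067.53313

£20067.53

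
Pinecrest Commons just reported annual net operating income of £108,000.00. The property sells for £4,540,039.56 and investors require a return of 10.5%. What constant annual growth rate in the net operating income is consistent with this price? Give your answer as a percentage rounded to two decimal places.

P = D₀(1+g)/(r−g) ⇒ P(r−g) = D₀(1+g) ⇒ g(P+D₀) = P·r − D₀
g = (P·r − D₀)/(P + D₀) = (£4,540,039.56×0.105 − £108,000.00) / (£4,540,039.56 + £108,000.00) = 0.079325

7.93%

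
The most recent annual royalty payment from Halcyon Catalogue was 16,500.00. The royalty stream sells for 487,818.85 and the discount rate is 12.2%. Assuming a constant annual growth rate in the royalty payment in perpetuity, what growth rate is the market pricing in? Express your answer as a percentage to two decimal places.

P = D₀(1+g)/(r−g) ⇒ P(r−g) = D₀(1+g) ⇒ g(P+D₀) = P·r − D₀
g = (P·r − D₀)/(P + D₀) = (487,818.85×0.122 − 16,500.00) / (487,818.85 + 16,500.00) = 0.085291

8.53%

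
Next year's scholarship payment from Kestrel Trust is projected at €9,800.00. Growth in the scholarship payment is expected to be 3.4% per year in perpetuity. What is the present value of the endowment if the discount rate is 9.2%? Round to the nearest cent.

€168965.52

Growing perpetuity: P = D₁ / (r − g) = €9,800.0000 / (0.092 − 0.034) = €168,965.52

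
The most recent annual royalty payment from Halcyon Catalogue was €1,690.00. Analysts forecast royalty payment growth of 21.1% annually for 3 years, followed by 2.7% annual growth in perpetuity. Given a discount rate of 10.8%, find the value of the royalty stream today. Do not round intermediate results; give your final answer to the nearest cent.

D_1 = 2046.59000
D_2 = 2478.42049
D_3 = 3001.36721
Terminal value at year 3: TV = D_3×(1+g_2)/(r−g_2) = 3082.40413/0.081 = 38054.37195
P_0 = D_1/(1+r)^1 + D_2/(1+r)^2 + D_3/(1+r)^3 + TV/(1+r)^3
    = 1847.10289 + 2018.81011 + 2206.47928 + 27975.97799 = 34048.37026

€34048.37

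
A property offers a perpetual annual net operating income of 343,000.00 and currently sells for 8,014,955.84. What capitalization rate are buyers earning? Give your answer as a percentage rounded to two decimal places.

4.28%

P = C/r ⇒ r = C/P = 343,000.00/8,014,955.84 = 0.042795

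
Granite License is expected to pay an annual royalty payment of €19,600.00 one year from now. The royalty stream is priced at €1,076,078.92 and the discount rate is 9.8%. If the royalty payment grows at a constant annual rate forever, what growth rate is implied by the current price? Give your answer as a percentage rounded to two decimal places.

P = D₁/(r−g) ⇒ g = r − D₁/P = 0.098 − €19,600.00/€1,076,078.92 = 0.079786

7.98%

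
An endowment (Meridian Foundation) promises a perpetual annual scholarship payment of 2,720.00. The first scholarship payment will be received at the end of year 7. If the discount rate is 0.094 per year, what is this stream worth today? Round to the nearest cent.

Value at end of year 6: C / r = 2,720.00 / 0.094 = 28,936.1702
Discount to today: PV = 28,936.1702 / (1 + 0.094)^6 = 28,936.1702 / 1.714368 = 16,878.63

16878.63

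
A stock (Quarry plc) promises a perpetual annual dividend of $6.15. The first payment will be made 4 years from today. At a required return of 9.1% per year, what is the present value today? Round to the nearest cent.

$52.04

Value at end of year 3: C / r = $6.15 / 0.091 = $67.5824
Discount to today: PV = $67.5824 / (1 + 0.091)^3 = $67.5824 / 1.298597 = $52.04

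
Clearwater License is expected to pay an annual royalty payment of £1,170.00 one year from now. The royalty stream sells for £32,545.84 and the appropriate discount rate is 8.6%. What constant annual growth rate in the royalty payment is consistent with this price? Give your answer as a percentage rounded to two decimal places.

P = D₁/(r−g) ⇒ g = r − D₁/P = 0.086 − £1,170.00/£32,545.84 = 0.050051

5.01%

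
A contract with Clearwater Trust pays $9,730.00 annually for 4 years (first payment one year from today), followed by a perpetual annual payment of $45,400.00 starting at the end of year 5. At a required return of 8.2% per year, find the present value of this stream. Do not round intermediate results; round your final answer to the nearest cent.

$436039.02

PV of 4-year annuity: $9,730.00 × [1 − (1+0.082)^−4] / 0.082 = 32084.04600
Perpetuity value at year 4: $45,400.00 / 0.082 = 553658.53659
PV of perpetuity: 553658.53659 / (1+0.082)^4 = 403954.97150
Total PV = 32084.04600 + 403954.97150 = 436039.01750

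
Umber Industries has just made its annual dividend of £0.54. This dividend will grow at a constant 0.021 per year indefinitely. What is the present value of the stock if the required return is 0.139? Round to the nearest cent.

D₁ = D₀ × (1 + g) = £0.54 × 1.021 = £0.5513
Growing perpetuity: P = D₁ / (r − g) = £0.5513 / (0.139 − 0.021) = £4.67

£4.67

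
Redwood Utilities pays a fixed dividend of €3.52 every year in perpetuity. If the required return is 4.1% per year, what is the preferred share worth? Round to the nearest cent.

Level perpetuity: PV = C / r = €3.52 / 0.041 = €85.85

€85.85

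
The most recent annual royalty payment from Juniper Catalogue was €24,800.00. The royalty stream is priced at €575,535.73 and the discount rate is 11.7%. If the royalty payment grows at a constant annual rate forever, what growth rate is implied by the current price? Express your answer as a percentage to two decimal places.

7.09%

P = D₀(1+g)/(r−g) ⇒ P(r−g) = D₀(1+g) ⇒ g(P+D₀) = P·r − D₀
g = (P·r − D₀)/(P + D₀) = (€575,535.73×0.117 − €24,800.00) / (€575,535.73 + €24,800.00) = 0.070856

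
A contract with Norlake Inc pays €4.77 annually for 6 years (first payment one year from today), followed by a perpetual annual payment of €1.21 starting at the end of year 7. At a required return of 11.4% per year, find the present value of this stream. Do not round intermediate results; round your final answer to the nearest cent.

€25.50

PV of 6-year annuity: €4.77 × [1 − (1+0.114)^−6] / 0.114 = 19.94925
Perpetuity value at year 6: €1.21 / 0.114 = 10.61404
PV of perpetuity: 10.61404 / (1+0.114)^6 = 5.55353
Total PV = 19.94925 + 5.55353 = 25.50278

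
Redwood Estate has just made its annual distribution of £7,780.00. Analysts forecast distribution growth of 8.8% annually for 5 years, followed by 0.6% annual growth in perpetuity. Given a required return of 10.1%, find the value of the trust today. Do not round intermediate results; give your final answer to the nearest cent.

£115179.34

D_1 = 8464.64000
D_2 = 9209.52832
D_3 = 10019.96681
D_4 = 10901.72389
D_5 = 11861.07559
Terminal value at year 5: TV = D_5×(1+g_2)/(r−g_2) = 11932.24205/0.095 = 125602.54787
P_0 = D_1/(1+r)^1 + D_2/(1+r)^2 + D_3/(1+r)^3 + D_4/(1+r)^4 + D_5/(1+r)^5 + TV/(1+r)^5
    = 7688.13806 + 7597.36077 + 7507.65533 + 7419.00908 + 7331.40952 + 77635.76815 = 115179.34089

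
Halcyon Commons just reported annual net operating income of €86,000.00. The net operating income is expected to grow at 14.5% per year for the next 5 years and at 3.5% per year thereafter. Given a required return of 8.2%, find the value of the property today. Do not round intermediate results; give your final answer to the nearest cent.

€3024431.76

D_1 = 98470.00000
D_2 = 112748.15000
D_3 = 129096.63175
D_4 = 147815.64335
D_5 = 169248.91164
Terminal value at year 5: TV = D_5×(1+g_2)/(r−g_2) = 175172.62355/0.047 = 3727077.09675
P_0 = D_1/(1+r)^1 + D_2/(1+r)^2 + D_3/(1+r)^3 + D_4/(1+r)^4 + D_5/(1+r)^5 + TV/(1+r)^5
    = 91007.39372 + 96306.34548 + 101913.83139 + 107847.81603 + 114127.30994 + 2513229.05935 = 3024431.75591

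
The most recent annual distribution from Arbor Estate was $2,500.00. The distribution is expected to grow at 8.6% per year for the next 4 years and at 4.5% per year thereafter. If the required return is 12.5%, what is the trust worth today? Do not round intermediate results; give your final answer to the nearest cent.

$37520.86

D_1 = 2715.00000
D_2 = 2948.49000
D_3 = 3202.06014
D_4 = 3477.43731
Terminal value at year 4: TV = D_4×(1+g_2)/(r−g_2) = 3633.92199/0.08 = 45424.02489
P_0 = D_1/(1+r)^1 + D_2/(1+r)^2 + D_3/(1+r)^3 + D_4/(1+r)^4 + TV/(1+r)^4
    = 2413.33333 + 2329.67111 + 2248.90918 + 2170.94699 + 28357.99511 = 37520.85573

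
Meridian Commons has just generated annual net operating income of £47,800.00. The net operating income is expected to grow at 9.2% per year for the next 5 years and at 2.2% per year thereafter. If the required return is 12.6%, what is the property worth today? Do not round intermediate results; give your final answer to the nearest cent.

D_1 = 52197.60000
D_2 = 56999.77920
D_3 = 62243.75889
D_4 = 67970.18470
D_5 = 74223.44170
Terminal value at year 5: TV = D_5×(1+g_2)/(r−g_2) = 75856.35741/0.104 = 729388.05206
P_0 = D_1/(1+r)^1 + D_2/(1+r)^2 + D_3/(1+r)^3 + D_4/(1+r)^4 + D_5/(1+r)^5 + TV/(1+r)^5
    = 46356.66075 + 44956.90367 + 43599.41280 + 42282.91188 + 41006.16321 + 402964.41151 = 621166.46381

£621166.46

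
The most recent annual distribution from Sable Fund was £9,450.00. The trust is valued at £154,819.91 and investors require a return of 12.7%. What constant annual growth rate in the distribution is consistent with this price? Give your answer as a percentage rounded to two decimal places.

P = D₀(1+g)/(r−g) ⇒ P(r−g) = D₀(1+g) ⇒ g(P+D₀) = P·r − D₀
g = (P·r − D₀)/(P + D₀) = (£154,819.91×0.127 − £9,450.00) / (£154,819.91 + £9,450.00) = 0.062167

6.22%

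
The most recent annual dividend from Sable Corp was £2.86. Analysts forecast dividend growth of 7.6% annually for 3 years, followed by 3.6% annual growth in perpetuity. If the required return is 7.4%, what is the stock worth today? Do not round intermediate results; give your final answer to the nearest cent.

D_1 = 3.07736
D_2 = 3.31124
D_3 = 3.56289
Terminal value at year 3: TV = D_3×(1+g_2)/(r−g_2) = 3.69116/0.038 = 97.13573
P_0 = D_1/(1+r)^1 + D_2/(1+r)^2 + D_3/(1+r)^3 + TV/(1+r)^3
    = 2.86533 + 2.87066 + 2.87601 + 78.40904 = 87.02104

£87.02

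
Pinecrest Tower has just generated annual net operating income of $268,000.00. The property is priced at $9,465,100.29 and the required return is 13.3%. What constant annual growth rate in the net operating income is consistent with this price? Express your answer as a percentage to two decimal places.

10.18%

P = D₀(1+g)/(r−g) ⇒ P(r−g) = D₀(1+g) ⇒ g(P+D₀) = P·r − D₀
g = (P·r − D₀)/(P + D₀) = ($9,465,100.29×0.133 − $268,000.00) / ($9,465,100.29 + $268,000.00) = 0.101803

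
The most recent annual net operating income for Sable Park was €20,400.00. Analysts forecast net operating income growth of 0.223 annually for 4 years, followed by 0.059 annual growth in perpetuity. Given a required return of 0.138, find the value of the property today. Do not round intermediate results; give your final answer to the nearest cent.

€462802.53

D_1 = 24949.20000
D_2 = 30512.87160
D_3 = 37317.24197
D_4 = 45638.98693
Terminal value at year 4: TV = D_4×(1+g_2)/(r−g_2) = 48331.68715/0.079 = 611793.50828
P_0 = D_1/(1+r)^1 + D_2/(1+r)^2 + D_3/(1+r)^3 + D_4/(1+r)^4 + TV/(1+r)^4
    = 21923.72583 + 23561.26247 + 25321.11073 + 27212.40634 + 364784.02933 = 462802.53471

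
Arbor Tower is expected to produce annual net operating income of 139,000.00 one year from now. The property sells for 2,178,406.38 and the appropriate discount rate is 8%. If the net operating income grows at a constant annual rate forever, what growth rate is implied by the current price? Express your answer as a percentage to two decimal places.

1.62%

P = D₁/(r−g) ⇒ g = r − D₁/P = 0.08 − 139,000.00/2,178,406.38 = 0.016192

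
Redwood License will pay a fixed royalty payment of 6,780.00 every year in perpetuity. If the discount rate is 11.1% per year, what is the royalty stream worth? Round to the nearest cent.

61081.08

Level perpetuity: PV = C / r = 6,780.00 / 0.111 = 61,081.08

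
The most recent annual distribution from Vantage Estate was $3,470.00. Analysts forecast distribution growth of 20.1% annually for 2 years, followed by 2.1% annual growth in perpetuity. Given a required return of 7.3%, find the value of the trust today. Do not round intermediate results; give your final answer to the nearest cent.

$93588.07

D_1 = 4167.47000
D_2 = 5005.13147
Terminal value at year 2: TV = D_2×(1+g_2)/(r−g_2) = 5110.23923/0.052 = 98273.83136
P_0 = D_1/(1+r)^1 + D_2/(1+r)^2 + TV/(1+r)^2
    = 3883.94222 + 4347.26431 + 85356.86269 = 93588.06922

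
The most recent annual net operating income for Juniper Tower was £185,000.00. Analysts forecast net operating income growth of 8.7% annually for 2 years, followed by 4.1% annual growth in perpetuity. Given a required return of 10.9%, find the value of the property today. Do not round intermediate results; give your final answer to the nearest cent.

£3079943.84

D_1 = 201095.00000
D_2 = 218590.26500
Terminal value at year 2: TV = D_2×(1+g_2)/(r−g_2) = 227552.46587/0.068 = 3346359.79213
P_0 = D_1/(1+r)^1 + D_2/(1+r)^2 + TV/(1+r)^2
    = 181330.02705 + 177732.85789 + 2720880.95688 = 3079943.84183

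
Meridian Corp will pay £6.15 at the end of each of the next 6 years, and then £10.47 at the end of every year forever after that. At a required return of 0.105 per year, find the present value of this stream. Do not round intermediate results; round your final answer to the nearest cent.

PV of 6-year annuity: £6.15 × [1 − (1+0.105)^−6] / 0.105 = 26.39690
Perpetuity value at year 6: £10.47 / 0.105 = 99.71429
PV of perpetuity: 99.71429 / (1+0.105)^6 = 54.77517
Total PV = 26.39690 + 54.77517 = 81.17207

£81.17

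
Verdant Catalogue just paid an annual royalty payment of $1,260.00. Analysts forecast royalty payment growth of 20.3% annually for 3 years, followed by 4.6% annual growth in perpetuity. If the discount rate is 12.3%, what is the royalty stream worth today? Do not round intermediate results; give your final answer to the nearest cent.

D_1 = 1515.78000
D_2 = 1823.48334
D_3 = 2193.65046
Terminal value at year 3: TV = D_3×(1+g_2)/(r−g_2) = 2294.55838/0.077 = 29799.45947
P_0 = D_1/(1+r)^1 + D_2/(1+r)^2 + D_3/(1+r)^3 + TV/(1+r)^3
    = 1349.75957 + 1445.91342 + 1548.91704 + 21041.13282 = 25385.72285

$25385.72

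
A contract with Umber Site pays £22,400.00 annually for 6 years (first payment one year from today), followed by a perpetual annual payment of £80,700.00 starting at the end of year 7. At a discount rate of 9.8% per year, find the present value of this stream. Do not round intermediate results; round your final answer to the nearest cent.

£568062.56

PV of 6-year annuity: £22,400.00 × [1 − (1+0.098)^−6] / 0.098 = 98132.29603
Perpetuity value at year 6: £80,700.00 / 0.098 = 823469.38776
PV of perpetuity: 823469.38776 / (1+0.098)^6 = 469930.26768
Total PV = 98132.29603 + 469930.26768 = 568062.56371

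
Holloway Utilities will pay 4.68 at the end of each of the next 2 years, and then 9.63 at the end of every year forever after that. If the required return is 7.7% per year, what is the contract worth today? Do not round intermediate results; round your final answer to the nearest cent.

116.20

PV of 2-year annuity: 4.68 × [1 − (1+0.077)^−2] / 0.077 = 8.38013
Perpetuity value at year 2: 9.63 / 0.077 = 125.06494
PV of perpetuity: 125.06494 / (1+0.077)^2 = 107.82120
Total PV = 8.38013 + 107.82120 = 116.20133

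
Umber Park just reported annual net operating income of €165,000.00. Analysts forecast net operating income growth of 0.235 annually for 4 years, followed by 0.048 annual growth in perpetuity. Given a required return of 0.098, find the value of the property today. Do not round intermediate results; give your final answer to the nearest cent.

D_1 = 203775.00000
D_2 = 251662.12500
D_3 = 310802.72437
D_4 = 383841.36460
Terminal value at year 4: TV = D_4×(1+g_2)/(r−g_2) = 402265.75010/0.05 = 8045315.00208
P_0 = D_1/(1+r)^1 + D_2/(1+r)^2 + D_3/(1+r)^3 + D_4/(1+r)^4 + TV/(1+r)^4
    = 185587.43169 + 208743.60487 + 234789.02733 + 264084.19741 + 5535204.77765 = 6428409.03895

€6428409.04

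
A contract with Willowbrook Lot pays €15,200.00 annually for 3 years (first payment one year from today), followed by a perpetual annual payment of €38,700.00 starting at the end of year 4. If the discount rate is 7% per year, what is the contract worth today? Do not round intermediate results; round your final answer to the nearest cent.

PV of 3-year annuity: €15,200.00 × [1 − (1+0.07)^−3] / 0.07 = 39889.60388
Perpetuity value at year 3: €38,700.00 / 0.07 = 552857.14286
PV of perpetuity: 552857.14286 / (1+0.07)^3 = 451296.11194
Total PV = 39889.60388 + 451296.11194 = 491185.71581

€491185.72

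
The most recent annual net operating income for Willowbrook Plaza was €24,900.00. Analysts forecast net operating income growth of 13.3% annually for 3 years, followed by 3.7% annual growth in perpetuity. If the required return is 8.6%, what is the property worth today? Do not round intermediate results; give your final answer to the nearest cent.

D_1 = 28211.70000
D_2 = 31963.85610
D_3 = 36215.04896
Terminal value at year 3: TV = D_3×(1+g_2)/(r−g_2) = 37555.00577/0.049 = 766428.68924
P_0 = D_1/(1+r)^1 + D_2/(1+r)^2 + D_3/(1+r)^3 + TV/(1+r)^3
    = 25977.62431 + 27101.88613 + 28274.80386 + 598387.17555 = 679741.48985

€679741.49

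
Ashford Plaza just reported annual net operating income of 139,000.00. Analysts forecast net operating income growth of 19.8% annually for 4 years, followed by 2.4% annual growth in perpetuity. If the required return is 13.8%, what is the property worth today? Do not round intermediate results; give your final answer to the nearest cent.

D_1 = 166522.00000
D_2 = 199493.35600
D_3 = 238993.04049
D_4 = 286313.66250
Terminal value at year 4: TV = D_4×(1+g_2)/(r−g_2) = 293185.19040/0.114 = 2571799.91583
P_0 = D_1/(1+r)^1 + D_2/(1+r)^2 + D_3/(1+r)^3 + D_4/(1+r)^4 + TV/(1+r)^4
    = 146328.64675 + 154043.68964 + 162165.50104 + 170715.52746 + 1533444.73785 = 2166698.10273

2166698.10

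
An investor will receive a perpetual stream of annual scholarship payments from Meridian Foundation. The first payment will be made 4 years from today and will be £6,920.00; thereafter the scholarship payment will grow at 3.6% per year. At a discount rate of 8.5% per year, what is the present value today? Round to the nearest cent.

£110565.80

Value at end of year 3: C₁ / (r − g) = £6,920.00 / (0.085 − 0.036) = £141,224.4898
Discount to today: PV = £141,224.4898 / (1 + 0.085)^3 = £141,224.4898 / 1.277289 = £110,565.80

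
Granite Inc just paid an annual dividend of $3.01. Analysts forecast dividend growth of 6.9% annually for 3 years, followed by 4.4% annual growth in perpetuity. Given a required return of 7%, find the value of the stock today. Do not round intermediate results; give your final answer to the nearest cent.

D_1 = 3.21769
D_2 = 3.43971
D_3 = 3.67705
Terminal value at year 3: TV = D_3×(1+g_2)/(r−g_2) = 3.83884/0.026 = 147.64773
P_0 = D_1/(1+r)^1 + D_2/(1+r)^2 + D_3/(1+r)^3 + TV/(1+r)^3
    = 3.00719 + 3.00438 + 3.00157 + 120.52453 = 129.53766

$129.54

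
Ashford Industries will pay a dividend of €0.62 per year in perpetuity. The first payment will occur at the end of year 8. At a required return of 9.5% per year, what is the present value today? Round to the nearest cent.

€3.46

Value at end of year 7: C / r = €0.62 / 0.095 = €6.5263
Discount to today: PV = €6.5263 / (1 + 0.095)^7 = €6.5263 / 1.887552 = €3.46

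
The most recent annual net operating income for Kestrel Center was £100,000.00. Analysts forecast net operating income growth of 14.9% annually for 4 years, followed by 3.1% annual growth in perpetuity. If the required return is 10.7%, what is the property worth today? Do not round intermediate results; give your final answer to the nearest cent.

D_1 = 114900.00000
D_2 = 132020.10000
D_3 = 151691.09490
D_4 = 174293.06804
Terminal value at year 4: TV = D_4×(1+g_2)/(r−g_2) = 179696.15315/0.076 = 2364423.06775
P_0 = D_1/(1+r)^1 + D_2/(1+r)^2 + D_3/(1+r)^3 + D_4/(1+r)^4 + TV/(1+r)^4
    = 103794.03794 + 107732.02312 + 111819.41695 + 116061.88805 + 1574471.13927 = 2013878.50533

£2013878.51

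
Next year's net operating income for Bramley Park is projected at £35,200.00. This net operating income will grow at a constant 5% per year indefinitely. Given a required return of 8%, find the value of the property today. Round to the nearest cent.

£1173333.33

Growing perpetuity: P = D₁ / (r − g) = £35,200.0000 / (0.08 − 0.05) = £1,173,333.33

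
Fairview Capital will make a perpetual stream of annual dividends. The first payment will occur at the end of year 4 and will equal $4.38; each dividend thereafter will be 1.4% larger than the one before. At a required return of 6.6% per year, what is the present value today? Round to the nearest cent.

Value at end of year 3: C₁ / (r − g) = $4.38 / (0.066 − 0.014) = $84.2308
Discount to today: PV = $84.2308 / (1 + 0.066)^3 = $84.2308 / 1.211355 = $69.53

$69.53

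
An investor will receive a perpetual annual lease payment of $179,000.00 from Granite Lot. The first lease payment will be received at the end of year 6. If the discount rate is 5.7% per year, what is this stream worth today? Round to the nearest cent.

Value at end of year 5: C / r = $179,000.00 / 0.057 = $3,140,350.8772
Discount to today: PV = $3,140,350.8772 / (1 + 0.057)^5 = $3,140,350.8772 / 1.319395 = $2,380,144.03

$2380144.03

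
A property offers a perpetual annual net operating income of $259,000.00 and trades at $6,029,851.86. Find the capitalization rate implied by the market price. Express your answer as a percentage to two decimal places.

P = C/r ⇒ r = C/P = $259,000.00/$6,029,851.86 = 0.042953

4.30%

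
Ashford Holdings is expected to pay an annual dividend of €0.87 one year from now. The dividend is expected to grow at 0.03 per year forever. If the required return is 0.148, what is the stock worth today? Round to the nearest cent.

€7.37

Growing perpetuity: P = D₁ / (r − g) = €0.8700 / (0.148 − 0.03) = €7.37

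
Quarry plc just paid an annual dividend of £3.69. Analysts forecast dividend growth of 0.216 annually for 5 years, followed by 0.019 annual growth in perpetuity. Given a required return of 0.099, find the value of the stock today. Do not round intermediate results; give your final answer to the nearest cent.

£103.19

D_1 = 4.48704
D_2 = 5.45624
D_3 = 6.63479
D_4 = 8.06790
D_5 = 9.81057
Terminal value at year 5: TV = D_5×(1+g_2)/(r−g_2) = 9.99697/0.08 = 124.96214
P_0 = D_1/(1+r)^1 + D_2/(1+r)^2 + D_3/(1+r)^3 + D_4/(1+r)^4 + D_5/(1+r)^5 + TV/(1+r)^5
    = 4.08284 + 4.51750 + 4.99843 + 5.53057 + 6.11936 + 77.94531 = 103.19401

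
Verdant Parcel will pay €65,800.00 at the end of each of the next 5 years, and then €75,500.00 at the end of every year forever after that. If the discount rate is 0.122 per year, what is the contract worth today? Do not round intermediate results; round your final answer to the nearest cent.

€584058.68

PV of 5-year annuity: €65,800.00 × [1 − (1+0.122)^−5] / 0.122 = 236023.75173
Perpetuity value at year 5: €75,500.00 / 0.122 = 618852.45902
PV of perpetuity: 618852.45902 / (1+0.122)^5 = 348034.93233
Total PV = 236023.75173 + 348034.93233 = 584058.68406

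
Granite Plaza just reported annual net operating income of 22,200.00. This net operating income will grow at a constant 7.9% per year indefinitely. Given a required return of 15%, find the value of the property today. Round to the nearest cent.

D₁ = D₀ × (1 + g) = 22,200.00 × 1.079 = 23,953.8000
Growing perpetuity: P = D₁ / (r − g) = 23,953.8000 / (0.15 − 0.079) = 337,377.46

337377.46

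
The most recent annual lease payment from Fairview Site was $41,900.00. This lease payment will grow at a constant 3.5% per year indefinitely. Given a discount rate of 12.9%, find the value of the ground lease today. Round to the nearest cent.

D₁ = D₀ × (1 + g) = $41,900.00 × 1.035 = $43,366.5000
Growing perpetuity: P = D₁ / (r − g) = $43,366.5000 / (0.129 − 0.035) = $461,345.74

$461345.74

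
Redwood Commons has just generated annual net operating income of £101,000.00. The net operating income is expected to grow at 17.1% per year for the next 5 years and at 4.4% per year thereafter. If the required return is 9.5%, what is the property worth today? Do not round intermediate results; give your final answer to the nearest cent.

D_1 = 118271.00000
D_2 = 138495.34100
D_3 = 162178.04431
D_4 = 189910.48989
D_5 = 222385.18366
Terminal value at year 5: TV = D_5×(1+g_2)/(r−g_2) = 232170.13174/0.051 = 4552355.52431
P_0 = D_1/(1+r)^1 + D_2/(1+r)^2 + D_3/(1+r)^3 + D_4/(1+r)^4 + D_5/(1+r)^5 + TV/(1+r)^5
    = 108010.04566 + 115506.63331 + 123523.53206 + 132096.85483 + 141265.22101 + 2891782.17124 = 3512184.45811

£3512184.46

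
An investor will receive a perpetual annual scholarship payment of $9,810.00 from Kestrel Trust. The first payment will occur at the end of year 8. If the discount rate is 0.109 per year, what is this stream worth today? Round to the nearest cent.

Value at end of year 7: C / r = $9,810.00 / 0.109 = $90,000.0000
Discount to today: PV = $90,000.0000 / (1 + 0.109)^7 = $90,000.0000 / 2.063103 = $43,623.62

$43623.62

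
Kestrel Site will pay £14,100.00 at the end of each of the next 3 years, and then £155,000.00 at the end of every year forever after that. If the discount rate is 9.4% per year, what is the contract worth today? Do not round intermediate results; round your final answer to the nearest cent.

£1294804.09

PV of 3-year annuity: £14,100.00 × [1 − (1+0.094)^−3] / 0.094 = 35438.34129
Perpetuity value at year 3: £155,000.00 / 0.094 = 1648936.17021
PV of perpetuity: 1648936.17021 / (1+0.094)^3 = 1259365.75181
Total PV = 35438.34129 + 1259365.75181 = 1294804.09310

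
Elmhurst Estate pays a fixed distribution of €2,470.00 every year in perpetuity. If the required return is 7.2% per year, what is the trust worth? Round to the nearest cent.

Level perpetuity: PV = C / r = €2,470.00 / 0.072 = €34,305.56

€34305.56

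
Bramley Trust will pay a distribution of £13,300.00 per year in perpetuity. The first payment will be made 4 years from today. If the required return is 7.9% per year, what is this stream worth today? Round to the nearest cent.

Value at end of year 3: C / r = £13,300.00 / 0.079 = £168,354.4304
Discount to today: PV = £168,354.4304 / (1 + 0.079)^3 = £168,354.4304 / 1.256216 = £134,017.10

£134017.10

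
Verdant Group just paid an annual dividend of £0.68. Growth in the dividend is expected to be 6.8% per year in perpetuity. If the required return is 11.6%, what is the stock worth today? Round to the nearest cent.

D₁ = D₀ × (1 + g) = £0.68 × 1.068 = £0.7262
Growing perpetuity: P = D₁ / (r − g) = £0.7262 / (0.116 − 0.068) = £15.13

£15.13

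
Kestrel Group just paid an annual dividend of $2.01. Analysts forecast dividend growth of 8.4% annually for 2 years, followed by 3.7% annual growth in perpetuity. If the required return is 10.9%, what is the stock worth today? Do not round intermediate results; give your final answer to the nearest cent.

$31.54

D_1 = 2.17884
D_2 = 2.36186
Terminal value at year 2: TV = D_2×(1+g_2)/(r−g_2) = 2.44925/0.072 = 34.01738
P_0 = D_1/(1+r)^1 + D_2/(1+r)^2 + TV/(1+r)^2
    = 1.96469 + 1.92040 + 27.65908 = 31.54417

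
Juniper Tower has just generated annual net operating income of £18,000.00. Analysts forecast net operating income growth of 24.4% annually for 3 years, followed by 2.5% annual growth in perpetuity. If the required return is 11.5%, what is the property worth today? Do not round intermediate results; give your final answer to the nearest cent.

D_1 = 22392.00000
D_2 = 27855.64800
D_3 = 34652.42611
Terminal value at year 3: TV = D_3×(1+g_2)/(r−g_2) = 35518.73676/0.09 = 394652.63072
P_0 = D_1/(1+r)^1 + D_2/(1+r)^2 + D_3/(1+r)^3 + TV/(1+r)^3
    = 20082.51121 + 22405.95870 + 24998.21759 + 284701.92261 = 352188.61011

£352188.61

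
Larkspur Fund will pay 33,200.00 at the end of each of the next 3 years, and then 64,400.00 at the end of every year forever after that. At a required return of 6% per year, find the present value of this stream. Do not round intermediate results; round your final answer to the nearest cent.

989935.36

PV of 3-year annuity: 33,200.00 × [1 − (1+0.06)^−3] / 0.06 = 88743.99672
Perpetuity value at year 3: 64,400.00 / 0.06 = 1073333.33333
PV of perpetuity: 1073333.33333 / (1+0.06)^3 = 901191.36379
Total PV = 88743.99672 + 901191.36379 = 989935.36051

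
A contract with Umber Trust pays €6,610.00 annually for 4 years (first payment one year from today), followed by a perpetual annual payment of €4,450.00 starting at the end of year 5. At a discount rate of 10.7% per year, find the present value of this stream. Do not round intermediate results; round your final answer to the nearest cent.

€48333.22

PV of 4-year annuity: €6,610.00 × [1 − (1+0.107)^−4] / 0.107 = 20639.21417
Perpetuity value at year 4: €4,450.00 / 0.107 = 41588.78505
PV of perpetuity: 41588.78505 / (1+0.107)^4 = 27694.00395
Total PV = 20639.21417 + 27694.00395 = 48333.21812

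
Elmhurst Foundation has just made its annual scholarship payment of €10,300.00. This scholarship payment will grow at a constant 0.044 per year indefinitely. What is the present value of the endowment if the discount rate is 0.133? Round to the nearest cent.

D₁ = D₀ × (1 + g) = €10,300.00 × 1.044 = €10,753.2000
Growing perpetuity: P = D₁ / (r − g) = €10,753.2000 / (0.133 − 0.044) = €120,822.47

€120822.47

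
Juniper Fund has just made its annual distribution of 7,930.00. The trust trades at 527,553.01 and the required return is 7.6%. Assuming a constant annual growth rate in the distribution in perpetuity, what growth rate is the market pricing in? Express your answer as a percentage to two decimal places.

6.01%

P = D₀(1+g)/(r−g) ⇒ P(r−g) = D₀(1+g) ⇒ g(P+D₀) = P·r − D₀
g = (P·r − D₀)/(P + D₀) = (527,553.01×0.076 − 7,930.00) / (527,553.01 + 7,930.00) = 0.060065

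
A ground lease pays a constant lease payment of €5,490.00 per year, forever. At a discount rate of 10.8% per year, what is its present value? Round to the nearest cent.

Level perpetuity: PV = C / r = €5,490.00 / 0.108 = €50,833.33

€50833.33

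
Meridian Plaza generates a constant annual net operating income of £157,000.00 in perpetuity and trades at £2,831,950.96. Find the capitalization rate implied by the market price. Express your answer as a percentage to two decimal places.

5.54%

P = C/r ⇒ r = C/P = £157,000.00/£2,831,950.96 = 0.055439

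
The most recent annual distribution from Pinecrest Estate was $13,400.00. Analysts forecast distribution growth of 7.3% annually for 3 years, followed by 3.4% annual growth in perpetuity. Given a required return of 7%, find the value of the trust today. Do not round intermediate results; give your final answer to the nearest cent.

D_1 = 14378.20000
D_2 = 15427.80860
D_3 = 16554.03863
Terminal value at year 3: TV = D_3×(1+g_2)/(r−g_2) = 17116.87594/0.036 = 475468.77614
P_0 = D_1/(1+r)^1 + D_2/(1+r)^2 + D_3/(1+r)^3 + TV/(1+r)^3
    = 13437.57009 + 13475.24552 + 13513.02659 + 388124.15249 = 428549.99470

$428549.99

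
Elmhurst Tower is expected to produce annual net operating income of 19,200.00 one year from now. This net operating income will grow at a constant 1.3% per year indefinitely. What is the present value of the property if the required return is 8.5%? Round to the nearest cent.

266666.67

Growing perpetuity: P = D₁ / (r − g) = 19,200.0000 / (0.085 − 0.013) = 266,666.67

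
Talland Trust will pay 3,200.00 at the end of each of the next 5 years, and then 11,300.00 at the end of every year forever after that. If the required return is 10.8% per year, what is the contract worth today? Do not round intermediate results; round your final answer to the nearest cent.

74541.64

PV of 5-year annuity: 3,200.00 × [1 − (1+0.108)^−5] / 0.108 = 11886.61458
Perpetuity value at year 5: 11,300.00 / 0.108 = 104629.62963
PV of perpetuity: 104629.62963 / (1+0.108)^5 = 62655.02189
Total PV = 11886.61458 + 62655.02189 = 74541.63647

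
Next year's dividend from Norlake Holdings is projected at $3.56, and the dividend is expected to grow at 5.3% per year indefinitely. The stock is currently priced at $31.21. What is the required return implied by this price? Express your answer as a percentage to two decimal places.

P = D₁/(r − g) ⇒ r = D₁/P + g = $3.5600/$31.21 + 0.053 = 0.114066 + 0.053 = 0.167066

16.71%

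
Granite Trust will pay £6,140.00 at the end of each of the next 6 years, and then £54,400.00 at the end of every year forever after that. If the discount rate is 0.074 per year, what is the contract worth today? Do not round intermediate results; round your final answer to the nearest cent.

£507915.22

PV of 6-year annuity: £6,140.00 × [1 − (1+0.074)^−6] / 0.074 = 28908.62580
Perpetuity value at year 6: £54,400.00 / 0.074 = 735135.13514
PV of perpetuity: 735135.13514 / (1+0.074)^6 = 479006.59382
Total PV = 28908.62580 + 479006.59382 = 507915.21962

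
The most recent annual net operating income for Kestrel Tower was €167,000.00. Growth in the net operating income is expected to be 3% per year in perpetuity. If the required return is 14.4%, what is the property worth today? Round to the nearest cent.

D₁ = D₀ × (1 + g) = €167,000.00 × 1.03 = €172,010.0000
Growing perpetuity: P = D₁ / (r − g) = €172,010.0000 / (0.144 − 0.03) = €1,508,859.65

€1508859.65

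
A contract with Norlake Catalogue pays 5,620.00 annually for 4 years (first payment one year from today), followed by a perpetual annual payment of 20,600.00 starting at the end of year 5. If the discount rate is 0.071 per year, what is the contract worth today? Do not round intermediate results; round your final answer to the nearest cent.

239514.76

PV of 4-year annuity: 5,620.00 × [1 − (1+0.071)^−4] / 0.071 = 18993.23182
Perpetuity value at year 4: 20,600.00 / 0.071 = 290140.84507
PV of perpetuity: 290140.84507 / (1+0.071)^4 = 220521.52560
Total PV = 18993.23182 + 220521.52560 = 239514.75741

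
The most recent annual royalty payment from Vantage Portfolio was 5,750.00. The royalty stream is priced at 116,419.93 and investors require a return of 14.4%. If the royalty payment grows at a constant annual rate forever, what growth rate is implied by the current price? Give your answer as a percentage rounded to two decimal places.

P = D₀(1+g)/(r−g) ⇒ P(r−g) = D₀(1+g) ⇒ g(P+D₀) = P·r − D₀
g = (P·r − D₀)/(P + D₀) = (116,419.93×0.144 − 5,750.00) / (116,419.93 + 5,750.00) = 0.090157

9.02%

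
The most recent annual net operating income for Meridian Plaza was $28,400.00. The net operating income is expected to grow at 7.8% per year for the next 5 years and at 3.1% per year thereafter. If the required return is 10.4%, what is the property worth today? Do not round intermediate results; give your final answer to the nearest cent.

D_1 = 30615.20000
D_2 = 33003.18560
D_3 = 35577.43408
D_4 = 38352.47393
D_5 = 41343.96690
Terminal value at year 5: TV = D_5×(1+g_2)/(r−g_2) = 42625.62988/0.073 = 583912.73802
P_0 = D_1/(1+r)^1 + D_2/(1+r)^2 + D_3/(1+r)^3 + D_4/(1+r)^4 + D_5/(1+r)^5 + TV/(1+r)^5
    = 27731.15942 + 27078.07052 + 26440.36234 + 25817.67265 + 25209.64775 + 356043.10721 = 488320.01988

$488320.02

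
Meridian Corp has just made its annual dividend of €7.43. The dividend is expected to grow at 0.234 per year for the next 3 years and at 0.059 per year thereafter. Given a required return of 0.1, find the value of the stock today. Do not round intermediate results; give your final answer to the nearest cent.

D_1 = 9.16862
D_2 = 11.31408
D_3 = 13.96157
Terminal value at year 3: TV = D_3×(1+g_2)/(r−g_2) = 14.78530/0.041 = 360.61717
P_0 = D_1/(1+r)^1 + D_2/(1+r)^2 + D_3/(1+r)^3 + TV/(1+r)^3
    = 8.33511 + 9.35048 + 10.48954 + 270.93701 = 299.11214

€299.11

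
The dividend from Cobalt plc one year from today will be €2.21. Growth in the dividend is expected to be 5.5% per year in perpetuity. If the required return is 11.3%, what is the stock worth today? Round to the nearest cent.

Growing perpetuity: P = D₁ / (r − g) = €2.2100 / (0.113 − 0.055) = €38.10

€38.10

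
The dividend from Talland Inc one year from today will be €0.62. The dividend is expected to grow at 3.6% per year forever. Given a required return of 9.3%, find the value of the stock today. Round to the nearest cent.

€10.88

Growing perpetuity: P = D₁ / (r − g) = €0.6200 / (0.093 − 0.036) = €10.88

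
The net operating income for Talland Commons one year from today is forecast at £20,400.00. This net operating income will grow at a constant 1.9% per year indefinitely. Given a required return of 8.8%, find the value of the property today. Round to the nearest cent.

Growing perpetuity: P = D₁ / (r − g) = £20,400.0000 / (0.088 − 0.019) = £295,652.17

£295652.17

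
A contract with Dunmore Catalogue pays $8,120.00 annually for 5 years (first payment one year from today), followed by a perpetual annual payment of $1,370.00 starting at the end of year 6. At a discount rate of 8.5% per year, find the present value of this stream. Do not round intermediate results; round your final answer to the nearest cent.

$42716.98

PV of 5-year annuity: $8,120.00 × [1 − (1+0.085)^−5] / 0.085 = 31998.01368
Perpetuity value at year 5: $1,370.00 / 0.085 = 16117.64706
PV of perpetuity: 16117.64706 / (1+0.085)^5 = 10718.96741
Total PV = 31998.01368 + 10718.96741 = 42716.98109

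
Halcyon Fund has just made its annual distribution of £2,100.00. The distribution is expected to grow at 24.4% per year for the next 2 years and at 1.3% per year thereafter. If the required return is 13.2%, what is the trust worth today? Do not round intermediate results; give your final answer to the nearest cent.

D_1 = 2612.40000
D_2 = 3249.82560
Terminal value at year 2: TV = D_2×(1+g_2)/(r−g_2) = 3292.07333/0.119 = 27664.48179
P_0 = D_1/(1+r)^1 + D_2/(1+r)^2 + TV/(1+r)^2
    = 2307.77385 + 2536.10483 + 21588.85879 = 26432.73748

£26432.74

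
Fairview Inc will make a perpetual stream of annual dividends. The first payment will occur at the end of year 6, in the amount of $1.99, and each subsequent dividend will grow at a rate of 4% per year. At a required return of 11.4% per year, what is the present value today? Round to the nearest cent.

Value at end of year 5: C₁ / (r − g) = $1.99 / (0.114 − 0.04) = $26.8919
Discount to today: PV = $26.8919 / (1 + 0.114)^5 = $26.8919 / 1.715639 = $15.67

$15.67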